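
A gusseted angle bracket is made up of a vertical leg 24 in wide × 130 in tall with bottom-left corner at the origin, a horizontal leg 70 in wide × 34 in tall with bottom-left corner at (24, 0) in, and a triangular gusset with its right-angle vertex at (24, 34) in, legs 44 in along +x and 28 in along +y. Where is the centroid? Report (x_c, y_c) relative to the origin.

vertical leg: A = 24 × 130 = 3120.00, centroid at (12.00, 65.00).
horizontal leg: A = 70 × 34 = 2380.00, centroid at (59.00, 17.00).
gusset: A = ½·44·28 = 616.00, centroid at (38.67, 43.33).
ΣA = 6116.00 in²
ΣAx_c = (3120.00)(12.00) + (2380.00)(59.00) + (616.00)(38.67) = 201678.67 in³
ΣAy_c = (3120.00)(65.00) + (2380.00)(17.00) + (616.00)(43.33) = 269953.33 in³
x_c = 201678.67 / 6116.00 = 32.98 in
y_c = 269953.33 / 6116.00 = 44.14 in

x_c = 32.98 in, y_c = 44.14 in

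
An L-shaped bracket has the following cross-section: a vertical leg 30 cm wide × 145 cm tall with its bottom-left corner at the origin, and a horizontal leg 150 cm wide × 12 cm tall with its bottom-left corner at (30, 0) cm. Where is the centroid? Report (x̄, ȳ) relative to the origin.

vertical leg: A = 30 × 145 = 4350.00, centroid at (15.00, 72.50).
horizontal leg: A = 150 × 12 = 1800.00, centroid at (105.00, 6.00).
ΣA = 6150.00 cm²
ΣAx̄ = (4350.00)(15.00) + (1800.00)(105.00) = 254250.00 cm³
ΣAȳ = (4350.00)(72.50) + (1800.00)(6.00) = 326175.00 cm³
x̄ = 254250.00 / 6150.00 = 41.34 cm
ȳ = 326175.00 / 6150.00 = 53.04 cm

x̄ = 41.34 cm, ȳ = 53.04 cm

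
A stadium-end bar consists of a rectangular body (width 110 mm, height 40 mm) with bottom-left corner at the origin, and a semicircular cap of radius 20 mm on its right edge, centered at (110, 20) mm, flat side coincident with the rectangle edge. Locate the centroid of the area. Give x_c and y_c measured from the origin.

Part | A | x̄ᵢ | ȳᵢ | A·x̄ᵢ | A·ȳᵢ
rectangular body | 4400.00 | 55.00 | 20.00 | 242000.00 | 88000.00
semicircular end | 628.32 | 118.49 | 20.00 | 74448.37 | 12566.37
Σ | 5028.32 |  |  | 316448.37 | 100566.37
x_c = 316448.37 / 5028.32 = 62.93 mm
y_c = 100566.37 / 5028.32 = 20.00 mm

x_c = 62.93 mm, y_c = 20.00 mm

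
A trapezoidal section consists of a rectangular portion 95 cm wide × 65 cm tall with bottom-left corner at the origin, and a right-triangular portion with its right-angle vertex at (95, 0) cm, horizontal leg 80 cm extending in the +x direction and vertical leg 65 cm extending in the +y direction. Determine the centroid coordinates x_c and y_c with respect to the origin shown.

rectangular portion: A = 95 × 65 = 6175.00, centroid at (47.50, 32.50).
triangular portion: A = ½·80·65 = 2600.00, centroid at (121.67, 21.67).
ΣA = 8775.00 cm²
ΣAx_c = (6175.00)(47.50) + (2600.00)(121.67) = 609645.83 cm³
ΣAy_c = (6175.00)(32.50) + (2600.00)(21.67) = 257020.83 cm³
x_c = 609645.83 / 8775.00 = 69.48 cm
y_c = 257020.83 / 8775.00 = 29.29 cm

x_c = 69.48 cm, y_c = 29.29 cm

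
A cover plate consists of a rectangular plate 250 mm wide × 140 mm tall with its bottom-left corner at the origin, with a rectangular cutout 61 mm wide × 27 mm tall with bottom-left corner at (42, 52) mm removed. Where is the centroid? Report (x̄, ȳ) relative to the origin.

Part | A | x̄ᵢ | ȳᵢ | A·x̄ᵢ | A·ȳᵢ
plate | 35000.00 | 125.00 | 70.00 | 4375000.00 | 2450000.00
hole | -1647.00 | 72.50 | 65.50 | -119407.50 | -107878.50
Σ | 33353.00 |  |  | 4255592.50 | 2342121.50
x̄ = 4255592.50 / 33353.00 = 127.59 mm
ȳ = 2342121.50 / 33353.00 = 70.22 mm

x̄ = 127.59 mm, ȳ = 70.22 mm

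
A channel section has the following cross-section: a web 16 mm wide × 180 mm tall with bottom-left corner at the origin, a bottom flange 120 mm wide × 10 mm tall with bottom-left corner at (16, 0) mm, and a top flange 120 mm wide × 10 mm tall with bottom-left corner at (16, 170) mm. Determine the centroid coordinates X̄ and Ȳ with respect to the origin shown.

X̄ = 38.91 mm, Ȳ = 90.00 mm

Part | A | x̄ᵢ | ȳᵢ | A·x̄ᵢ | A·ȳᵢ
web | 2880.00 | 8.00 | 90.00 | 23040.00 | 259200.00
bottom flange | 1200.00 | 76.00 | 5.00 | 91200.00 | 6000.00
top flange | 1200.00 | 76.00 | 175.00 | 91200.00 | 210000.00
Σ | 5280.00 |  |  | 205440.00 | 475200.00
X̄ = 205440.00 / 5280.00 = 38.91 mm
Ȳ = 475200.00 / 5280.00 = 90.00 mm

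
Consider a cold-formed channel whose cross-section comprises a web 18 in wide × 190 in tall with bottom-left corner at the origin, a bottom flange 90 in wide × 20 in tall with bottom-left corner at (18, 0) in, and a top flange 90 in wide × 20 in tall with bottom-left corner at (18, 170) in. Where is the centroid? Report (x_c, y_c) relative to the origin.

x_c = 36.69 in, y_c = 95.00 in

web: A = 18 × 190 = 3420.00, centroid at (9.00, 95.00).
bottom flange: A = 90 × 20 = 1800.00, centroid at (63.00, 10.00).
top flange: A = 90 × 20 = 1800.00, centroid at (63.00, 180.00).
ΣA = 7020.00 in², ΣAx_c = 257580.00 in³, ΣAy_c = 666900.00 in³.
x_c = 257580.00/7020.00 = 36.69 in; y_c = 666900.00/7020.00 = 95.00 in.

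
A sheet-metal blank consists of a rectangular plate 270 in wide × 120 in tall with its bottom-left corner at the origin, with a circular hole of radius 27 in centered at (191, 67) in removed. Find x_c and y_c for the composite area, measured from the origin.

x_c = 130.74 in, y_c = 59.47 in

plate: A = 270 × 120 = 32400.00, centroid at (135.00, 60.00).
hole: A = −π·27² = -2290.22, centroid at (191.00, 67.00).
ΣA = 30109.78 in²
ΣAx_c = (32400.00)(135.00) + (-2290.22)(191.00) = 3936567.78 in³
ΣAy_c = (32400.00)(60.00) + (-2290.22)(67.00) = 1790555.19 in³
x_c = 3936567.78 / 30109.78 = 130.74 in
y_c = 1790555.19 / 30109.78 = 59.47 in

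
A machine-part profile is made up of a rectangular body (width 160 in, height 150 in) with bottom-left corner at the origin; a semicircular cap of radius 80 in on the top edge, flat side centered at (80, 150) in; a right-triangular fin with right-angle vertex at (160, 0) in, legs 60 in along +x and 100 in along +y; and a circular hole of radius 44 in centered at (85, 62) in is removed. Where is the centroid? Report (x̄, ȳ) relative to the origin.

x̄ = 88.70 in, ȳ = 108.88 in

rectangular body: A = 160 × 150 = 24000.00, centroid at (80.00, 75.00).
semicircular top: A = ½π·80² = 10053.10, centroid at (80.00, 183.95).
triangular fin: A = ½·60·100 = 3000.00, centroid at (180.00, 33.33).
hole: A = −π·44² = -6082.12, centroid at (85.00, 62.00).
ΣA = 30970.97 in², ΣAx̄ = 2747267.23 in³, ΣAȳ = 3372206.16 in³.
x̄ = 2747267.23/30970.97 = 88.70 in; ȳ = 3372206.16/30970.97 = 108.88 in.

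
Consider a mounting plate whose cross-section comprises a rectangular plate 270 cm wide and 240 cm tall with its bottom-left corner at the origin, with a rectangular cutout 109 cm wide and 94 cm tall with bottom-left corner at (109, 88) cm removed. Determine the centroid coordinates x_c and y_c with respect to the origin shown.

x_c = 129.65 cm, y_c = 117.18 cm

Part | A | x̄ᵢ | ȳᵢ | A·x̄ᵢ | A·ȳᵢ
plate | 64800.00 | 135.00 | 120.00 | 8748000.00 | 7776000.00
hole | -10246.00 | 163.50 | 135.00 | -1675221.00 | -1383210.00
Σ | 54554.00 |  |  | 7072779.00 | 6392790.00
x_c = 7072779.00 / 54554.00 = 129.65 cm
y_c = 6392790.00 / 54554.00 = 117.18 cm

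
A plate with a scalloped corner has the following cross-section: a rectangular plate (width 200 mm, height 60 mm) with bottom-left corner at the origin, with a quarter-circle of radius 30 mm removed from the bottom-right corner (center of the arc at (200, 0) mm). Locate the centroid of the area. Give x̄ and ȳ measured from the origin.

Part | A | x̄ᵢ | ȳᵢ | A·x̄ᵢ | A·ȳᵢ
plate | 12000.00 | 100.00 | 30.00 | 1200000.00 | 360000.00
removed quarter-circle | -706.86 | 187.27 | 12.73 | -132371.67 | -9000.00
Σ | 11293.14 |  |  | 1067628.33 | 351000.00
x̄ = 1067628.33 / 11293.14 = 94.54 mm
ȳ = 351000.00 / 11293.14 = 31.08 mm

x̄ = 94.54 mm, ȳ = 31.08 mm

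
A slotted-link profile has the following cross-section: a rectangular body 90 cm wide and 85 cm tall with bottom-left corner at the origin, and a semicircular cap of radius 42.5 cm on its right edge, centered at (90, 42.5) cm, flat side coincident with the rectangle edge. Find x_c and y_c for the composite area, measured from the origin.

rectangular body: A = 90 × 85 = 7650.00, centroid at (45.00, 42.50).
semicircular end: A = ½π·42.5² = 2837.25, centroid at (108.04, 42.50).
ΣA = 10487.25 cm², ΣAx_c = 650779.66 cm³, ΣAy_c = 445708.16 cm³.
x_c = 650779.66/10487.25 = 62.05 cm; y_c = 445708.16/10487.25 = 42.50 cm.

x_c = 62.05 cm, y_c = 42.50 cm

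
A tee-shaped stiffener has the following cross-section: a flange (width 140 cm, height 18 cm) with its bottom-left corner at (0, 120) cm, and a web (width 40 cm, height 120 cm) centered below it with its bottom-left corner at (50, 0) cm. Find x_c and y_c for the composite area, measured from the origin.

x_c = 70.00 cm, y_c = 83.75 cm

web: A = 40 × 120 = 4800.00, centroid at (70.00, 60.00).
flange: A = 140 × 18 = 2520.00, centroid at (70.00, 129.00).
ΣA = 7320.00 cm², ΣAx_c = 512400.00 cm³, ΣAy_c = 613080.00 cm³.
x_c = 512400.00/7320.00 = 70.00 cm; y_c = 613080.00/7320.00 = 83.75 cm.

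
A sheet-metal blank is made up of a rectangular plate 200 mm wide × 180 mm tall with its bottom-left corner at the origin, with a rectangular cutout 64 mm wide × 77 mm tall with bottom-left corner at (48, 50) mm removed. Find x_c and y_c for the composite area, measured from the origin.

plate: A = 200 × 180 = 36000.00, centroid at (100.00, 90.00).
hole: A = −(64 × 77) = -4928.00, centroid at (80.00, 88.50).
ΣA = 31072.00 mm², ΣAx_c = 3205760.00 mm³, ΣAy_c = 2803872.00 mm³.
x_c = 3205760.00/31072.00 = 103.17 mm; y_c = 2803872.00/31072.00 = 90.24 mm.

x_c = 103.17 mm, y_c = 90.24 mm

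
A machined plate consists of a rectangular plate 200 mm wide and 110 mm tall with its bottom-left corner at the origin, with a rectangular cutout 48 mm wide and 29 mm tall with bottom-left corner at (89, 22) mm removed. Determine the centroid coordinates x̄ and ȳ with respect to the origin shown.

plate: A = 200 × 110 = 22000.00, centroid at (100.00, 55.00).
hole: A = −(48 × 29) = -1392.00, centroid at (113.00, 36.50).
ΣA = 20608.00 mm²
ΣAx̄ = (22000.00)(100.00) + (-1392.00)(113.00) = 2042704.00 mm³
ΣAȳ = (22000.00)(55.00) + (-1392.00)(36.50) = 1159192.00 mm³
x̄ = 2042704.00 / 20608.00 = 99.12 mm
ȳ = 1159192.00 / 20608.00 = 56.25 mm

x̄ = 99.12 mm, ȳ = 56.25 mm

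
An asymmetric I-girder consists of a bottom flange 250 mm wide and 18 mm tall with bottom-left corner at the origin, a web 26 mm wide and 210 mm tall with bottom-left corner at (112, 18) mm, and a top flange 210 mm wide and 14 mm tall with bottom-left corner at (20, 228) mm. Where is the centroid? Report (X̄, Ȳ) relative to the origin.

bottom flange: A = 250 × 18 = 4500.00, centroid at (125.00, 9.00).
web: A = 26 × 210 = 5460.00, centroid at (125.00, 123.00).
top flange: A = 210 × 14 = 2940.00, centroid at (125.00, 235.00).
ΣA = 12900.00 mm²
ΣAX̄ = (4500.00)(125.00) + (5460.00)(125.00) + (2940.00)(125.00) = 1612500.00 mm³
ΣAȲ = (4500.00)(9.00) + (5460.00)(123.00) + (2940.00)(235.00) = 1402980.00 mm³
X̄ = 1612500.00 / 12900.00 = 125.00 mm
Ȳ = 1402980.00 / 12900.00 = 108.76 mm

X̄ = 125.00 mm, Ȳ = 108.76 mm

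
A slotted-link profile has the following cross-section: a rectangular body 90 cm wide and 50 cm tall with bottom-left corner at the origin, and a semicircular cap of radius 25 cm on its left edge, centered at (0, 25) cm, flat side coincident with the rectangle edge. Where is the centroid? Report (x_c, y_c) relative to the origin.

x_c = 35.04 cm, y_c = 25.00 cm

Part | A | x̄ᵢ | ȳᵢ | A·x̄ᵢ | A·ȳᵢ
rectangular body | 4500.00 | 45.00 | 25.00 | 202500.00 | 112500.00
semicircular end | 981.75 | -10.61 | 25.00 | -10416.67 | 24543.69
Σ | 5481.75 |  |  | 192083.33 | 137043.69
x_c = 192083.33 / 5481.75 = 35.04 cm
y_c = 137043.69 / 5481.75 = 25.00 cm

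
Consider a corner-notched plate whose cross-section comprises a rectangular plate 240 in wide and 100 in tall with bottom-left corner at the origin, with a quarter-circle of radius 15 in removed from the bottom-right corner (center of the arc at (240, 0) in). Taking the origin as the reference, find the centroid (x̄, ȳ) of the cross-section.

x̄ = 119.16 in, ȳ = 50.32 in

plate: A = 240 × 100 = 24000.00, centroid at (120.00, 50.00).
removed quarter-circle: A = −¼π·15² = -176.71, centroid at (233.63, 6.37).
ΣA = 23823.29 in², ΣAx̄ = 2838713.50 in³, ΣAȳ = 1198875.00 in³.
x̄ = 2838713.50/23823.29 = 119.16 in; ȳ = 1198875.00/23823.29 = 50.32 in.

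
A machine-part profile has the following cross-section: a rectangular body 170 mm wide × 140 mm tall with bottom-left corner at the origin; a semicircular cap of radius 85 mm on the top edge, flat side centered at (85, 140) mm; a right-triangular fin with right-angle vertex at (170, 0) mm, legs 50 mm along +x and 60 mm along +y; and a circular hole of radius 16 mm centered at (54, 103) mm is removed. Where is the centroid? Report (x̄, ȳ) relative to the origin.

rectangular body: A = 170 × 140 = 23800.00, centroid at (85.00, 70.00).
semicircular top: A = ½π·85² = 11349.00, centroid at (85.00, 176.08).
triangular fin: A = ½·50·60 = 1500.00, centroid at (186.67, 20.00).
hole: A = −π·16² = -804.25, centroid at (54.00, 103.00).
ΣA = 35844.76 mm²
ΣAx̄ = (23800.00)(85.00) + (11349.00)(85.00) + (1500.00)(186.67) + (-804.25)(54.00) = 3224235.92 mm³
ΣAȳ = (23800.00)(70.00) + (11349.00)(176.08) + (1500.00)(20.00) + (-804.25)(103.00) = 3611439.64 mm³
x̄ = 3224235.92 / 35844.76 = 89.95 mm
ȳ = 3611439.64 / 35844.76 = 100.75 mm

x̄ = 89.95 mm, ȳ = 100.75 mm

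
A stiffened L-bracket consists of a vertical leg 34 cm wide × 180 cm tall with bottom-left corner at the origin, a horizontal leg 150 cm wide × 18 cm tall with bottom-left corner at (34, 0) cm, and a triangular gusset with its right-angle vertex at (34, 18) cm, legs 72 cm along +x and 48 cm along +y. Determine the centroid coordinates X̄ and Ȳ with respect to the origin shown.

X̄ = 47.27 cm, Ȳ = 60.09 cm

vertical leg: A = 34 × 180 = 6120.00, centroid at (17.00, 90.00).
horizontal leg: A = 150 × 18 = 2700.00, centroid at (109.00, 9.00).
gusset: A = ½·72·48 = 1728.00, centroid at (58.00, 34.00).
ΣA = 10548.00 cm², ΣAX̄ = 498564.00 cm³, ΣAȲ = 633852.00 cm³.
X̄ = 498564.00/10548.00 = 47.27 cm; Ȳ = 633852.00/10548.00 = 60.09 cm.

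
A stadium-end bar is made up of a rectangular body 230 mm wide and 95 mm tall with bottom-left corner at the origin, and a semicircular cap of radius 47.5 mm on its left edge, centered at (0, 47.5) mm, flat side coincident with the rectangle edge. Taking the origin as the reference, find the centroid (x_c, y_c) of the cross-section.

x_c = 96.14 mm, y_c = 47.50 mm

Part | A | x̄ᵢ | ȳᵢ | A·x̄ᵢ | A·ȳᵢ
rectangular body | 21850.00 | 115.00 | 47.50 | 2512750.00 | 1037875.00
semicircular end | 3544.11 | -20.16 | 47.50 | -71447.92 | 168345.19
Σ | 25394.11 |  |  | 2441302.08 | 1206220.19
x_c = 2441302.08 / 25394.11 = 96.14 mm
y_c = 1206220.19 / 25394.11 = 47.50 mm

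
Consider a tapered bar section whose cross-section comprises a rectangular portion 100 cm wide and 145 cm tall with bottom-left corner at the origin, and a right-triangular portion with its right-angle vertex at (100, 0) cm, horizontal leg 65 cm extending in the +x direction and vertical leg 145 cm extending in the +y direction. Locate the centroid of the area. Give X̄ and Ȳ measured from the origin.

Part | A | x̄ᵢ | ȳᵢ | A·x̄ᵢ | A·ȳᵢ
rectangular portion | 14500.00 | 50.00 | 72.50 | 725000.00 | 1051250.00
triangular portion | 4712.50 | 121.67 | 48.33 | 573354.17 | 227770.83
Σ | 19212.50 |  |  | 1298354.17 | 1279020.83
X̄ = 1298354.17 / 19212.50 = 67.58 cm
Ȳ = 1279020.83 / 19212.50 = 66.57 cm

X̄ = 67.58 cm, Ȳ = 66.57 cm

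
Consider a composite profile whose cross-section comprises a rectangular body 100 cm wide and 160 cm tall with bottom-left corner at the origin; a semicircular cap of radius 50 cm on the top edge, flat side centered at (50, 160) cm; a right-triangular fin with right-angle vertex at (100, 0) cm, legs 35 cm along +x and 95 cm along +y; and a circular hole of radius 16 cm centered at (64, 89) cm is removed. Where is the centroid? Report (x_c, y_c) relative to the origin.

rectangular body: A = 100 × 160 = 16000.00, centroid at (50.00, 80.00).
semicircular top: A = ½π·50² = 3926.99, centroid at (50.00, 181.22).
triangular fin: A = ½·35·95 = 1662.50, centroid at (111.67, 31.67).
hole: A = −π·16² = -804.25, centroid at (64.00, 89.00).
ΣA = 20785.24 cm²
ΣAx_c = (16000.00)(50.00) + (3926.99)(50.00) + (1662.50)(111.67) + (-804.25)(64.00) = 1130523.52 cm³
ΣAy_c = (16000.00)(80.00) + (3926.99)(181.22) + (1662.50)(31.67) + (-804.25)(89.00) = 1972719.65 cm³
x_c = 1130523.52 / 20785.24 = 54.39 cm
y_c = 1972719.65 / 20785.24 = 94.91 cm

x_c = 54.39 cm, y_c = 94.91 cm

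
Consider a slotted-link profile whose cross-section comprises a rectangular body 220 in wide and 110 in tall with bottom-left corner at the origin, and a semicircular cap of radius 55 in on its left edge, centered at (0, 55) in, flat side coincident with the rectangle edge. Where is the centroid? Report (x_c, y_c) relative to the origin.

x_c = 88.12 in, y_c = 55.00 in

rectangular body: A = 220 × 110 = 24200.00, centroid at (110.00, 55.00).
semicircular end: A = ½π·55² = 4751.66, centroid at (-23.34, 55.00).
ΣA = 28951.66 in²
ΣAx_c = (24200.00)(110.00) + (4751.66)(-23.34) = 2551083.33 in³
ΣAy_c = (24200.00)(55.00) + (4751.66)(55.00) = 1592341.24 in³
x_c = 2551083.33 / 28951.66 = 88.12 in
y_c = 1592341.24 / 28951.66 = 55.00 in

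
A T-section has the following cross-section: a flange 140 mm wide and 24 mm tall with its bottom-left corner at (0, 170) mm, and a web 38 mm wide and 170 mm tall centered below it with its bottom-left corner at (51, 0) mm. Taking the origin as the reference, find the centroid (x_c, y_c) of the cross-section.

web: A = 38 × 170 = 6460.00, centroid at (70.00, 85.00).
flange: A = 140 × 24 = 3360.00, centroid at (70.00, 182.00).
ΣA = 9820.00 mm², ΣAx_c = 687400.00 mm³, ΣAy_c = 1160620.00 mm³.
x_c = 687400.00/9820.00 = 70.00 mm; y_c = 1160620.00/9820.00 = 118.19 mm.

x_c = 70.00 mm, y_c = 118.19 mm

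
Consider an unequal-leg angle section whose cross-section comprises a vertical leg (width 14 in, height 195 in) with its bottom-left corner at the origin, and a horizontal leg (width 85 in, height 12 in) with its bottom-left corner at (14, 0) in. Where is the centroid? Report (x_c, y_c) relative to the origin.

vertical leg: A = 14 × 195 = 2730.00, centroid at (7.00, 97.50).
horizontal leg: A = 85 × 12 = 1020.00, centroid at (56.50, 6.00).
ΣA = 3750.00 in²
ΣAx_c = (2730.00)(7.00) + (1020.00)(56.50) = 76740.00 in³
ΣAy_c = (2730.00)(97.50) + (1020.00)(6.00) = 272295.00 in³
x_c = 76740.00 / 3750.00 = 20.46 in
y_c = 272295.00 / 3750.00 = 72.61 in

x_c = 20.46 in, y_c = 72.61 in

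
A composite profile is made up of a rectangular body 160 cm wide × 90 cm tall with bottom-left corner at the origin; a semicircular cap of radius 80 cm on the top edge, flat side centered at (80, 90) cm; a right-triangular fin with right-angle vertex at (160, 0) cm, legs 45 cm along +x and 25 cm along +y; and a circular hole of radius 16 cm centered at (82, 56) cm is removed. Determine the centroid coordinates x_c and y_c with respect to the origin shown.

rectangular body: A = 160 × 90 = 14400.00, centroid at (80.00, 45.00).
semicircular top: A = ½π·80² = 10053.10, centroid at (80.00, 123.95).
triangular fin: A = ½·45·25 = 562.50, centroid at (175.00, 8.33).
hole: A = −π·16² = -804.25, centroid at (82.00, 56.00).
ΣA = 24211.35 cm², ΣAx_c = 1988736.91 cm³, ΣAy_c = 1853761.65 cm³.
x_c = 1988736.91/24211.35 = 82.14 cm; y_c = 1853761.65/24211.35 = 76.57 cm.

x_c = 82.14 cm, y_c = 76.57 cm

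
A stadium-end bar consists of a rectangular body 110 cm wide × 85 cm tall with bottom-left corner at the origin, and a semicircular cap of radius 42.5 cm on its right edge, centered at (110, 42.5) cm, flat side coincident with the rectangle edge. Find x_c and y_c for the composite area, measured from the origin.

x_c = 72.00 cm, y_c = 42.50 cm

rectangular body: A = 110 × 85 = 9350.00, centroid at (55.00, 42.50).
semicircular end: A = ½π·42.5² = 2837.25, centroid at (128.04, 42.50).
ΣA = 12187.25 cm²
ΣAx_c = (9350.00)(55.00) + (2837.25)(128.04) = 877524.68 cm³
ΣAy_c = (9350.00)(42.50) + (2837.25)(42.50) = 517958.16 cm³
x_c = 877524.68 / 12187.25 = 72.00 cm
y_c = 517958.16 / 12187.25 = 42.50 cm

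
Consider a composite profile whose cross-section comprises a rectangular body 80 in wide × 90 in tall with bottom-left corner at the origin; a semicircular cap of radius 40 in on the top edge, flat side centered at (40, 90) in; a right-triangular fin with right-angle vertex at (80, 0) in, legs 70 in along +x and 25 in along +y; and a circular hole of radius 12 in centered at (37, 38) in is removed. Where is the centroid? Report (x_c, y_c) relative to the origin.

x_c = 45.60 in, y_c = 57.51 in

rectangular body: A = 80 × 90 = 7200.00, centroid at (40.00, 45.00).
semicircular top: A = ½π·40² = 2513.27, centroid at (40.00, 106.98).
triangular fin: A = ½·70·25 = 875.00, centroid at (103.33, 8.33).
hole: A = −π·12² = -452.39, centroid at (37.00, 38.00).
ΣA = 10135.88 in²
ΣAx_c = (7200.00)(40.00) + (2513.27)(40.00) + (875.00)(103.33) + (-452.39)(37.00) = 462209.23 in³
ΣAy_c = (7200.00)(45.00) + (2513.27)(106.98) + (875.00)(8.33) + (-452.39)(38.00) = 582962.21 in³
x_c = 462209.23 / 10135.88 = 45.60 in
y_c = 582962.21 / 10135.88 = 57.51 in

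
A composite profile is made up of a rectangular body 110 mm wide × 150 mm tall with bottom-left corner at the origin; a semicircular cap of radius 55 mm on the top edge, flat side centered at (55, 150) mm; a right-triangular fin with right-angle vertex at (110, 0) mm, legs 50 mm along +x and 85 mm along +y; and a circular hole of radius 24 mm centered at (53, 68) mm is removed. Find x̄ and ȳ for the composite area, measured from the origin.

rectangular body: A = 110 × 150 = 16500.00, centroid at (55.00, 75.00).
semicircular top: A = ½π·55² = 4751.66, centroid at (55.00, 173.34).
triangular fin: A = ½·50·85 = 2125.00, centroid at (126.67, 28.33).
hole: A = −π·24² = -1809.56, centroid at (53.00, 68.00).
ΣA = 21567.10 mm², ΣAx̄ = 1342101.37 mm³, ΣAȳ = 1998323.93 mm³.
x̄ = 1342101.37/21567.10 = 62.23 mm; ȳ = 1998323.93/21567.10 = 92.66 mm.

x̄ = 62.23 mm, ȳ = 92.66 mm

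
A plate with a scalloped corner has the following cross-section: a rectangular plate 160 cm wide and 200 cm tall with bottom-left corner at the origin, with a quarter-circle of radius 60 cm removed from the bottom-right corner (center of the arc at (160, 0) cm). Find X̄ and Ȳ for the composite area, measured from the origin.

X̄ = 74.71 cm, Ȳ = 107.22 cm

Part | A | x̄ᵢ | ȳᵢ | A·x̄ᵢ | A·ȳᵢ
plate | 32000.00 | 80.00 | 100.00 | 2560000.00 | 3200000.00
removed quarter-circle | -2827.43 | 134.54 | 25.46 | -380389.34 | -72000.00
Σ | 29172.57 |  |  | 2179610.66 | 3128000.00
X̄ = 2179610.66 / 29172.57 = 74.71 cm
Ȳ = 3128000.00 / 29172.57 = 107.22 cm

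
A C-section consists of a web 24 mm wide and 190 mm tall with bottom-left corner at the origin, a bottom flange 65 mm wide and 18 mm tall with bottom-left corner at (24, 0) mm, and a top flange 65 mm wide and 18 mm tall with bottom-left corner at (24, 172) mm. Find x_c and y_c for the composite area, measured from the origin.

x_c = 27.09 mm, y_c = 95.00 mm

Part | A | x̄ᵢ | ȳᵢ | A·x̄ᵢ | A·ȳᵢ
web | 4560.00 | 12.00 | 95.00 | 54720.00 | 433200.00
bottom flange | 1170.00 | 56.50 | 9.00 | 66105.00 | 10530.00
top flange | 1170.00 | 56.50 | 181.00 | 66105.00 | 211770.00
Σ | 6900.00 |  |  | 186930.00 | 655500.00
x_c = 186930.00 / 6900.00 = 27.09 mm
y_c = 655500.00 / 6900.00 = 95.00 mm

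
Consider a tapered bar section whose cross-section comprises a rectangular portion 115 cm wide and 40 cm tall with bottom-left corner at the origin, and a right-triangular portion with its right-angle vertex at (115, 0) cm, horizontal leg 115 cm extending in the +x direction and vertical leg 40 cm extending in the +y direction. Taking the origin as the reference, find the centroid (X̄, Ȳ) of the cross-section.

rectangular portion: A = 115 × 40 = 4600.00, centroid at (57.50, 20.00).
triangular portion: A = ½·115·40 = 2300.00, centroid at (153.33, 13.33).
ΣA = 6900.00 cm²
ΣAX̄ = (4600.00)(57.50) + (2300.00)(153.33) = 617166.67 cm³
ΣAȲ = (4600.00)(20.00) + (2300.00)(13.33) = 122666.67 cm³
X̄ = 617166.67 / 6900.00 = 89.44 cm
Ȳ = 122666.67 / 6900.00 = 17.78 cm

X̄ = 89.44 cm, Ȳ = 17.78 cm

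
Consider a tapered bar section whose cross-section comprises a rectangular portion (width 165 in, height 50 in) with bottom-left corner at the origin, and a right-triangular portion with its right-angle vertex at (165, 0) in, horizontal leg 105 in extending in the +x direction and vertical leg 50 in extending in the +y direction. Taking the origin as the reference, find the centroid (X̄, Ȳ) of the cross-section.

rectangular portion: A = 165 × 50 = 8250.00, centroid at (82.50, 25.00).
triangular portion: A = ½·105·50 = 2625.00, centroid at (200.00, 16.67).
ΣA = 10875.00 in², ΣAX̄ = 1205625.00 in³, ΣAȲ = 250000.00 in³.
X̄ = 1205625.00/10875.00 = 110.86 in; Ȳ = 250000.00/10875.00 = 22.99 in.

X̄ = 110.86 in, Ȳ = 22.99 in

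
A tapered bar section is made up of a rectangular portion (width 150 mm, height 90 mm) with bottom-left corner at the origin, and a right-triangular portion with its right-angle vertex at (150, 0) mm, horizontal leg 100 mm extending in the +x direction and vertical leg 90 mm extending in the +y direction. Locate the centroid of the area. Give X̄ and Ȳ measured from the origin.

X̄ = 102.08 mm, Ȳ = 41.25 mm

rectangular portion: A = 150 × 90 = 13500.00, centroid at (75.00, 45.00).
triangular portion: A = ½·100·90 = 4500.00, centroid at (183.33, 30.00).
ΣA = 18000.00 mm², ΣAX̄ = 1837500.00 mm³, ΣAȲ = 742500.00 mm³.
X̄ = 1837500.00/18000.00 = 102.08 mm; Ȳ = 742500.00/18000.00 = 41.25 mm.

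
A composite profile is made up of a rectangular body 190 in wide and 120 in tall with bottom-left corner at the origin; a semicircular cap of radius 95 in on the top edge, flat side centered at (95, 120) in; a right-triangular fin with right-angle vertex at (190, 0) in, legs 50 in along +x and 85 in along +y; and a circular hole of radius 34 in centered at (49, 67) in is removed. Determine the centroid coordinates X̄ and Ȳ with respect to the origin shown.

X̄ = 106.40 in, Ȳ = 97.48 in

rectangular body: A = 190 × 120 = 22800.00, centroid at (95.00, 60.00).
semicircular top: A = ½π·95² = 14176.44, centroid at (95.00, 160.32).
triangular fin: A = ½·50·85 = 2125.00, centroid at (206.67, 28.33).
hole: A = −π·34² = -3631.68, centroid at (49.00, 67.00).
ΣA = 35469.76 in², ΣAX̄ = 3773975.79 in³, ΣAȲ = 3457641.45 in³.
X̄ = 3773975.79/35469.76 = 106.40 in; Ȳ = 3457641.45/35469.76 = 97.48 in.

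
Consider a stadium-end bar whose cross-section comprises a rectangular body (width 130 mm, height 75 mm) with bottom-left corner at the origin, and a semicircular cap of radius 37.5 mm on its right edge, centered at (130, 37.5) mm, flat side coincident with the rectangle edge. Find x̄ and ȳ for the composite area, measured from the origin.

rectangular body: A = 130 × 75 = 9750.00, centroid at (65.00, 37.50).
semicircular end: A = ½π·37.5² = 2208.93, centroid at (145.92, 37.50).
ΣA = 11958.93 mm²
ΣAx̄ = (9750.00)(65.00) + (2208.93)(145.92) = 956067.45 mm³
ΣAȳ = (9750.00)(37.50) + (2208.93)(37.50) = 448459.96 mm³
x̄ = 956067.45 / 11958.93 = 79.95 mm
ȳ = 448459.96 / 11958.93 = 37.50 mm

x̄ = 79.95 mm, ȳ = 37.50 mm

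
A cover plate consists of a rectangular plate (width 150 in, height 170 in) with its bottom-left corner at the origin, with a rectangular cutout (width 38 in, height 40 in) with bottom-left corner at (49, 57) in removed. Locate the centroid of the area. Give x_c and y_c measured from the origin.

Part | A | x̄ᵢ | ȳᵢ | A·x̄ᵢ | A·ȳᵢ
plate | 25500.00 | 75.00 | 85.00 | 1912500.00 | 2167500.00
hole | -1520.00 | 68.00 | 77.00 | -103360.00 | -117040.00
Σ | 23980.00 |  |  | 1809140.00 | 2050460.00
x_c = 1809140.00 / 23980.00 = 75.44 in
y_c = 2050460.00 / 23980.00 = 85.51 in

x_c = 75.44 in, y_c = 85.51 in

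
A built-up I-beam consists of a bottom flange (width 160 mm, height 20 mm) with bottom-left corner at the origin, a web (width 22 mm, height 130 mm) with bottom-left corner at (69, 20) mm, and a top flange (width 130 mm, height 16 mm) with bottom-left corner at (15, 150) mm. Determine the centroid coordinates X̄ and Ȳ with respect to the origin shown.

Part | A | x̄ᵢ | ȳᵢ | A·x̄ᵢ | A·ȳᵢ
bottom flange | 3200.00 | 80.00 | 10.00 | 256000.00 | 32000.00
web | 2860.00 | 80.00 | 85.00 | 228800.00 | 243100.00
top flange | 2080.00 | 80.00 | 158.00 | 166400.00 | 328640.00
Σ | 8140.00 |  |  | 651200.00 | 603740.00
X̄ = 651200.00 / 8140.00 = 80.00 mm
Ȳ = 603740.00 / 8140.00 = 74.17 mm

X̄ = 80.00 mm, Ȳ = 74.17 mm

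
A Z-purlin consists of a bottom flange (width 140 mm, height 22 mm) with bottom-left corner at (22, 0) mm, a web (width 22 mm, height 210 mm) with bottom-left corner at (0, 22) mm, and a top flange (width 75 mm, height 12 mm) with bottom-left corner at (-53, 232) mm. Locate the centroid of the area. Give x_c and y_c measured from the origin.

bottom flange: A = 140 × 22 = 3080.00, centroid at (92.00, 11.00).
web: A = 22 × 210 = 4620.00, centroid at (11.00, 127.00).
top flange: A = 75 × 12 = 900.00, centroid at (-15.50, 238.00).
ΣA = 8600.00 mm²
ΣAx_c = (3080.00)(92.00) + (4620.00)(11.00) + (900.00)(-15.50) = 320230.00 mm³
ΣAy_c = (3080.00)(11.00) + (4620.00)(127.00) + (900.00)(238.00) = 834820.00 mm³
x_c = 320230.00 / 8600.00 = 37.24 mm
y_c = 834820.00 / 8600.00 = 97.07 mm

x_c = 37.24 mm, y_c = 97.07 mm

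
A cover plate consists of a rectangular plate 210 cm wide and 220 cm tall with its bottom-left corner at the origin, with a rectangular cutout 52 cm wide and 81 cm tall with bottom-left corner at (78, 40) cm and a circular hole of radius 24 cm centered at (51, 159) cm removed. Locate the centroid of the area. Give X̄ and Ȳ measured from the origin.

plate: A = 210 × 220 = 46200.00, centroid at (105.00, 110.00).
hole 1: A = −(52 × 81) = -4212.00, centroid at (104.00, 80.50).
hole 2: A = −π·24² = -1809.56, centroid at (51.00, 159.00).
ΣA = 40178.44 cm², ΣAX̄ = 4320664.57 cm³, ΣAȲ = 4455214.38 cm³.
X̄ = 4320664.57/40178.44 = 107.54 cm; Ȳ = 4455214.38/40178.44 = 110.89 cm.

X̄ = 107.54 cm, Ȳ = 110.89 cm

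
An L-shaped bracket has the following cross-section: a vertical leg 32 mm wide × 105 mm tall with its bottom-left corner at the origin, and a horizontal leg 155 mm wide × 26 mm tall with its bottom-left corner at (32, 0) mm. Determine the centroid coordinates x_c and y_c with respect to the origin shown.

Part | A | x̄ᵢ | ȳᵢ | A·x̄ᵢ | A·ȳᵢ
vertical leg | 3360.00 | 16.00 | 52.50 | 53760.00 | 176400.00
horizontal leg | 4030.00 | 109.50 | 13.00 | 441285.00 | 52390.00
Σ | 7390.00 |  |  | 495045.00 | 228790.00
x_c = 495045.00 / 7390.00 = 66.99 mm
y_c = 228790.00 / 7390.00 = 30.96 mm

x_c = 66.99 mm, y_c = 30.96 mm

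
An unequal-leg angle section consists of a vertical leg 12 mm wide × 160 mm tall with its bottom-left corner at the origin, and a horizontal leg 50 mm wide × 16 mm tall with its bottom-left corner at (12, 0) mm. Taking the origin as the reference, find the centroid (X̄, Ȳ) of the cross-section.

Part | A | x̄ᵢ | ȳᵢ | A·x̄ᵢ | A·ȳᵢ
vertical leg | 1920.00 | 6.00 | 80.00 | 11520.00 | 153600.00
horizontal leg | 800.00 | 37.00 | 8.00 | 29600.00 | 6400.00
Σ | 2720.00 |  |  | 41120.00 | 160000.00
X̄ = 41120.00 / 2720.00 = 15.12 mm
Ȳ = 160000.00 / 2720.00 = 58.82 mm

X̄ = 15.12 mm, Ȳ = 58.82 mm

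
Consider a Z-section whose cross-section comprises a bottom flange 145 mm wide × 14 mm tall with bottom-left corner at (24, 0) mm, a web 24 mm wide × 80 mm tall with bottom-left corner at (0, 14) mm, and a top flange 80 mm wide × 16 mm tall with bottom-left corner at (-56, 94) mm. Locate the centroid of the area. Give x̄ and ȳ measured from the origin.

x̄ = 37.95 mm, ȳ = 47.50 mm

Part | A | x̄ᵢ | ȳᵢ | A·x̄ᵢ | A·ȳᵢ
bottom flange | 2030.00 | 96.50 | 7.00 | 195895.00 | 14210.00
web | 1920.00 | 12.00 | 54.00 | 23040.00 | 103680.00
top flange | 1280.00 | -16.00 | 102.00 | -20480.00 | 130560.00
Σ | 5230.00 |  |  | 198455.00 | 248450.00
x̄ = 198455.00 / 5230.00 = 37.95 mm
ȳ = 248450.00 / 5230.00 = 47.50 mm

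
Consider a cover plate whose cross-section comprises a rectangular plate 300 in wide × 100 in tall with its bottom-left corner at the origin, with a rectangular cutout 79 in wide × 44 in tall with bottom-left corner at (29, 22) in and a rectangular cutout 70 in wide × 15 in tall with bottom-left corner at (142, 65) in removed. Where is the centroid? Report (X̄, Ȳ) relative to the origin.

plate: A = 300 × 100 = 30000.00, centroid at (150.00, 50.00).
hole 1: A = −(79 × 44) = -3476.00, centroid at (68.50, 44.00).
hole 2: A = −(70 × 15) = -1050.00, centroid at (177.00, 72.50).
ΣA = 25474.00 in²
ΣAX̄ = (30000.00)(150.00) + (-3476.00)(68.50) + (-1050.00)(177.00) = 4076044.00 in³
ΣAȲ = (30000.00)(50.00) + (-3476.00)(44.00) + (-1050.00)(72.50) = 1270931.00 in³
X̄ = 4076044.00 / 25474.00 = 160.01 in
Ȳ = 1270931.00 / 25474.00 = 49.89 in

X̄ = 160.01 in, Ȳ = 49.89 in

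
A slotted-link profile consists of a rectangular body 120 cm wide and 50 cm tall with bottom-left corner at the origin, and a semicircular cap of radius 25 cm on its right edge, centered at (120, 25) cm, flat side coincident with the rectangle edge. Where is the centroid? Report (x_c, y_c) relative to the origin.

Part | A | x̄ᵢ | ȳᵢ | A·x̄ᵢ | A·ȳᵢ
rectangular body | 6000.00 | 60.00 | 25.00 | 360000.00 | 150000.00
semicircular end | 981.75 | 130.61 | 25.00 | 128226.39 | 24543.69
Σ | 6981.75 |  |  | 488226.39 | 174543.69
x_c = 488226.39 / 6981.75 = 69.93 cm
y_c = 174543.69 / 6981.75 = 25.00 cm

x_c = 69.93 cm, y_c = 25.00 cm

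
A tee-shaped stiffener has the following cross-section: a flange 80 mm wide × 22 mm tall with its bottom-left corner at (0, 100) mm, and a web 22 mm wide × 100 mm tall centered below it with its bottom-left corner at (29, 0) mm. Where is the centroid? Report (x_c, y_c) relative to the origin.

x_c = 40.00 mm, y_c = 77.11 mm

web: A = 22 × 100 = 2200.00, centroid at (40.00, 50.00).
flange: A = 80 × 22 = 1760.00, centroid at (40.00, 111.00).
ΣA = 3960.00 mm², ΣAx_c = 158400.00 mm³, ΣAy_c = 305360.00 mm³.
x_c = 158400.00/3960.00 = 40.00 mm; y_c = 305360.00/3960.00 = 77.11 mm.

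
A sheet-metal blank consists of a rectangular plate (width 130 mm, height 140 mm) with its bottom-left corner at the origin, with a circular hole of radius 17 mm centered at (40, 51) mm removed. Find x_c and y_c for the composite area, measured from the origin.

Part | A | x̄ᵢ | ȳᵢ | A·x̄ᵢ | A·ȳᵢ
plate | 18200.00 | 65.00 | 70.00 | 1183000.00 | 1274000.00
hole | -907.92 | 40.00 | 51.00 | -36316.81 | -46303.93
Σ | 17292.08 |  |  | 1146683.19 | 1227696.07
x_c = 1146683.19 / 17292.08 = 66.31 mm
y_c = 1227696.07 / 17292.08 = 71.00 mm

x_c = 66.31 mm, y_c = 71.00 mm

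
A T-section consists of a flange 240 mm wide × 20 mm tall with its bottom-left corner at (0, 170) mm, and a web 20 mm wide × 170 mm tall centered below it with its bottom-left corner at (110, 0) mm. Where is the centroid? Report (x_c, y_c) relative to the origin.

x_c = 120.00 mm, y_c = 140.61 mm

web: A = 20 × 170 = 3400.00, centroid at (120.00, 85.00).
flange: A = 240 × 20 = 4800.00, centroid at (120.00, 180.00).
ΣA = 8200.00 mm²
ΣAx_c = (3400.00)(120.00) + (4800.00)(120.00) = 984000.00 mm³
ΣAy_c = (3400.00)(85.00) + (4800.00)(180.00) = 1153000.00 mm³
x_c = 984000.00 / 8200.00 = 120.00 mm
y_c = 1153000.00 / 8200.00 = 140.61 mm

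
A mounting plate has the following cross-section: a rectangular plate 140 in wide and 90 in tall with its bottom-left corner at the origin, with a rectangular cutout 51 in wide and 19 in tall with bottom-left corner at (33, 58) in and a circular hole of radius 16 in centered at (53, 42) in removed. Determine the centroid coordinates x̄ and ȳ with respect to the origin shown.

plate: A = 140 × 90 = 12600.00, centroid at (70.00, 45.00).
hole 1: A = −(51 × 19) = -969.00, centroid at (58.50, 67.50).
hole 2: A = −π·16² = -804.25, centroid at (53.00, 42.00).
ΣA = 10826.75 in², ΣAx̄ = 782688.37 in³, ΣAȳ = 467814.10 in³.
x̄ = 782688.37/10826.75 = 72.29 in; ȳ = 467814.10/10826.75 = 43.21 in.

x̄ = 72.29 in, ȳ = 43.21 in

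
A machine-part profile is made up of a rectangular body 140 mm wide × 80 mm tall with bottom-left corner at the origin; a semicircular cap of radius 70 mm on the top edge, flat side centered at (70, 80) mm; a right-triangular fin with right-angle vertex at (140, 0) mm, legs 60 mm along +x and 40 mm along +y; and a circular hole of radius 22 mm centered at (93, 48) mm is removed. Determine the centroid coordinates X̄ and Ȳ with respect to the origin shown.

rectangular body: A = 140 × 80 = 11200.00, centroid at (70.00, 40.00).
semicircular top: A = ½π·70² = 7696.90, centroid at (70.00, 109.71).
triangular fin: A = ½·60·40 = 1200.00, centroid at (160.00, 13.33).
hole: A = −π·22² = -1520.53, centroid at (93.00, 48.00).
ΣA = 18576.37 mm²
ΣAX̄ = (11200.00)(70.00) + (7696.90)(70.00) + (1200.00)(160.00) + (-1520.53)(93.00) = 1373373.77 mm³
ΣAȲ = (11200.00)(40.00) + (7696.90)(109.71) + (1200.00)(13.33) + (-1520.53)(48.00) = 1235433.35 mm³
X̄ = 1373373.77 / 18576.37 = 73.93 mm
Ȳ = 1235433.35 / 18576.37 = 66.51 mm

X̄ = 73.93 mm, Ȳ = 66.51 mm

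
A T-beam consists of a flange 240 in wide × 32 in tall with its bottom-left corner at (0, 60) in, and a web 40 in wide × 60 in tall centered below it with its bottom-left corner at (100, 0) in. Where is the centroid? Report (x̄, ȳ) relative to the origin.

web: A = 40 × 60 = 2400.00, centroid at (120.00, 30.00).
flange: A = 240 × 32 = 7680.00, centroid at (120.00, 76.00).
ΣA = 10080.00 in², ΣAx̄ = 1209600.00 in³, ΣAȳ = 655680.00 in³.
x̄ = 1209600.00/10080.00 = 120.00 in; ȳ = 655680.00/10080.00 = 65.05 in.

x̄ = 120.00 in, ȳ = 65.05 in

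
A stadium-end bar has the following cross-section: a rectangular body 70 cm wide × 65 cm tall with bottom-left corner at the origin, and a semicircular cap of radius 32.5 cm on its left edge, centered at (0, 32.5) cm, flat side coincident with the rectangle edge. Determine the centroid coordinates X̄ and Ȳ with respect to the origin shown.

rectangular body: A = 70 × 65 = 4550.00, centroid at (35.00, 32.50).
semicircular end: A = ½π·32.5² = 1659.15, centroid at (-13.79, 32.50).
ΣA = 6209.15 cm²
ΣAX̄ = (4550.00)(35.00) + (1659.15)(-13.79) = 136364.58 cm³
ΣAȲ = (4550.00)(32.50) + (1659.15)(32.50) = 201797.49 cm³
X̄ = 136364.58 / 6209.15 = 21.96 cm
Ȳ = 201797.49 / 6209.15 = 32.50 cm

X̄ = 21.96 cm, Ȳ = 32.50 cm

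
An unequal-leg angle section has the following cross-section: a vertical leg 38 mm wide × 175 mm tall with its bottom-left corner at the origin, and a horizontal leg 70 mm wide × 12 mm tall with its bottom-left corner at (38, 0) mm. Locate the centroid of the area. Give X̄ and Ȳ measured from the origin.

X̄ = 25.06 mm, Ȳ = 78.36 mm

Part | A | x̄ᵢ | ȳᵢ | A·x̄ᵢ | A·ȳᵢ
vertical leg | 6650.00 | 19.00 | 87.50 | 126350.00 | 581875.00
horizontal leg | 840.00 | 73.00 | 6.00 | 61320.00 | 5040.00
Σ | 7490.00 |  |  | 187670.00 | 586915.00
X̄ = 187670.00 / 7490.00 = 25.06 mm
Ȳ = 586915.00 / 7490.00 = 78.36 mm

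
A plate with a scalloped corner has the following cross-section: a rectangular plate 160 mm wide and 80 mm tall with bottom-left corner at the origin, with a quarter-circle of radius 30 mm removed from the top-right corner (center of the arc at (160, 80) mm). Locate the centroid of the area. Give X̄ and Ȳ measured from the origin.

plate: A = 160 × 80 = 12800.00, centroid at (80.00, 40.00).
removed quarter-circle: A = −¼π·30² = -706.86, centroid at (147.27, 67.27).
ΣA = 12093.14 mm², ΣAX̄ = 919902.66 mm³, ΣAȲ = 464451.33 mm³.
X̄ = 919902.66/12093.14 = 76.07 mm; Ȳ = 464451.33/12093.14 = 38.41 mm.

X̄ = 76.07 mm, Ȳ = 38.41 mm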